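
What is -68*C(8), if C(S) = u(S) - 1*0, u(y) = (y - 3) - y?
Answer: 204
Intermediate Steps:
u(y) = -3 (u(y) = (-3 + y) - y = -3)
C(S) = -3 (C(S) = -3 - 1*0 = -3 + 0 = -3)
-68*C(8) = -68*(-3) = 204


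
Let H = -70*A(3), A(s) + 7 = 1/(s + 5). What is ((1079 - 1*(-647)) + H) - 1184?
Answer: 4093/4 ≈ 1023.3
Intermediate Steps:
A(s) = -7 + 1/(5 + s) (A(s) = -7 + 1/(s + 5) = -7 + 1/(5 + s))
H = 1925/4 (H = -70*(-34 - 7*3)/(5 + 3) = -70*(-34 - 21)/8 = -35*(-55)/4 = -70*(-55/8) = 1925/4 ≈ 481.25)
((1079 - 1*(-647)) + H) - 1184 = ((1079 - 1*(-647)) + 1925/4) - 1184 = ((1079 + 647) + 1925/4) - 1184 = (1726 + 1925/4) - 1184 = 8829/4 - 1184 = 4093/4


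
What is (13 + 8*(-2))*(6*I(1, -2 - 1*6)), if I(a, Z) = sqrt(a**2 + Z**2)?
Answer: -18*sqrt(65) ≈ -145.12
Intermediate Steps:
I(a, Z) = sqrt(Z**2 + a**2)
(13 + 8*(-2))*(6*I(1, -2 - 1*6)) = (13 + 8*(-2))*(6*sqrt((-2 - 1*6)**2 + 1**2)) = (13 - 16)*(6*sqrt((-2 - 6)**2 + 1)) = -18*sqrt((-8)**2 + 1) = -18*sqrt(64 + 1) = -18*sqrt(65)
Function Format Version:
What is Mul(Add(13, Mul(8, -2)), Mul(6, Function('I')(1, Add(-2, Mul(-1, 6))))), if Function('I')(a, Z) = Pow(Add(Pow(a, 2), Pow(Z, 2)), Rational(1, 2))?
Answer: Mul(-18, Pow(65, Rational(1, 2))) ≈ -145.12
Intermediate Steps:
Function('I')(a, Z) = Pow(Add(Pow(Z, 2), Pow(a, 2)), Rational(1, 2))
Mul(Add(13, Mul(8, -2)), Mul(6, Function('I')(1, Add(-2, Mul(-1, 6))))) = Mul(Add(13, Mul(8, -2)), Mul(6, Pow(Add(Pow(Add(-2, Mul(-1, 6)), 2), Pow(1, 2)), Rational(1, 2)))) = Mul(Add(13, -16), Mul(6, Pow(Add(Pow(Add(-2, -6), 2), 1), Rational(1, 2)))) = Mul(-3, Mul(6, Pow(Add(Pow(-8, 2), 1), Rational(1, 2)))) = Mul(-3, Mul(6, Pow(Add(64, 1), Rational(1, 2)))) = Mul(-3, Mul(6, Pow(65, Rational(1, 2)))) = Mul(-18, Pow(65, Rational(1, 2)))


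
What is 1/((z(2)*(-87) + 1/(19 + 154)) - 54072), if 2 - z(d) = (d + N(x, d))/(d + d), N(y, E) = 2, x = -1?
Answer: -173/9369506 ≈ -1.8464e-5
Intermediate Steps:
z(d) = 2 - (2 + d)/(2*d) (z(d) = 2 - (d + 2)/(d + d) = 2 - (2 + d)/(2*d))
1/((z(2)*(-87) + 1/(19 + 154)) - 54072) = 1/(((3/2 - 1/2)*(-87) + 1/(19 + 154)) - 54072) = 1/(((3/2 - 1*1/2)*(-87) + 1/173) - 54072) = 1/(((3/2 - 1/2)*(-87) + 1/173) - 54072) = 1/((1*(-87) + 1/173) - 54072) = 1/((-87 + 1/173) - 54072) = 1/(-15050/173 - 54072) = 1/(-9369506/173) = -173/9369506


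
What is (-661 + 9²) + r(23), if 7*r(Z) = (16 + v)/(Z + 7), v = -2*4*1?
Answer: -60896/105 ≈ -579.96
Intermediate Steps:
v = -8 (v = -8*1 = -8)
r(Z) = 8/(7*(7 + Z)) (r(Z) = ((16 - 8)/(Z + 7))/7 = (8/(7 + Z))/7 = 8/(7*(7 + Z)))
(-661 + 9²) + r(23) = (-661 + 9²) + 8/(7*(7 + 23)) = (-661 + 81) + (8/7)/30 = -580 + (8/7)*(1/30) = -580 + 4/105 = -60896/105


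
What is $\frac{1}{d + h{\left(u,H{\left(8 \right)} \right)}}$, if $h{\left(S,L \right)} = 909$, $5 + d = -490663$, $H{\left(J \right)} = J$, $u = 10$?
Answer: $- \frac{1}{489759} \approx -2.0418 \cdot 10^{-6}$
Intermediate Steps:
$d = -490668$ ($d = -5 - 490663 = -490668$)
$\frac{1}{d + h{\left(u,H{\left(8 \right)} \right)}} = \frac{1}{-490668 + 909} = \frac{1}{-489759} = - \frac{1}{489759}$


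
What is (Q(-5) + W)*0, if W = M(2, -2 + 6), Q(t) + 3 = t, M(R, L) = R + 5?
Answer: 0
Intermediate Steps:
M(R, L) = 5 + R
Q(t) = -3 + t
W = 7 (W = 5 + 2 = 7)
(Q(-5) + W)*0 = ((-3 - 5) + 7)*0 = (-8 + 7)*0 = -1*0 = 0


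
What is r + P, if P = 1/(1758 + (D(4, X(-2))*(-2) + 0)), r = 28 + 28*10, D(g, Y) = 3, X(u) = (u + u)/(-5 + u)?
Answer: 539617/1752 ≈ 308.00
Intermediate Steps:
X(u) = 2*u/(-5 + u) (X(u) = (2*u)/(-5 + u) = 2*u/(-5 + u))
r = 308 (r = 28 + 280 = 308)
P = 1/1752 (P = 1/(1758 + (3*(-2) + 0)) = 1/(1758 + (-6 + 0)) = 1/(1758 - 6) = 1/1752 ≈ 0.00057078)
r + P = 308 + 1/1752 = 539617/1752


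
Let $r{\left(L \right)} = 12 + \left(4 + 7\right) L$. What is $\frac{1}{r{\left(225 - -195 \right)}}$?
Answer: $\frac{1}{4632} \approx 0.00021589$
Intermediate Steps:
$r{\left(L \right)} = 12 + 11 L$
$\frac{1}{r{\left(225 - -195 \right)}} = \frac{1}{12 + 11 \left(225 - -195\right)} = \frac{1}{12 + 11 \left(225 + 195\right)} = \frac{1}{12 + 11 \cdot 420} = \frac{1}{12 + 4620} = \frac{1}{4632}$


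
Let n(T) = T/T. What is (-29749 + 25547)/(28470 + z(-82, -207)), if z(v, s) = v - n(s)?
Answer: -4202/28387 ≈ -0.14803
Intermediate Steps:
n(T) = 1
z(v, s) = -1 + v (z(v, s) = v - 1*1 = v - 1 = -1 + v)
(-29749 + 25547)/(28470 + z(-82, -207)) = (-29749 + 25547)/(28470 + (-1 - 82)) = -4202/(28470 - 83) = -4202/28387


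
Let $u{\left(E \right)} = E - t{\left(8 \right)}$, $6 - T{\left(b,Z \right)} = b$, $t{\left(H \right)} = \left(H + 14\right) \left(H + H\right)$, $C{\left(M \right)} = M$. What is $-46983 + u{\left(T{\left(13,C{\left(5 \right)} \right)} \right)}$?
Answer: $-47342$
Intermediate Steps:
$t{\left(H \right)} = 2 H \left(14 + H\right)$ ($t{\left(H \right)} = \left(14 + H\right) 2 H = 2 H \left(14 + H\right)$)
$T{\left(b,Z \right)} = 6 - b$
$u{\left(E \right)} = -352 + E$ ($u{\left(E \right)} = E - 2 \cdot 8 \left(14 + 8\right) = E - 2 \cdot 8 \cdot 22 = E - 352 = -352 + E$)
$-46983 + u{\left(T{\left(13,C{\left(5 \right)} \right)} \right)} = -46983 + \left(-352 + \left(6 - 13\right)\right) = -46983 - 359 = -47342$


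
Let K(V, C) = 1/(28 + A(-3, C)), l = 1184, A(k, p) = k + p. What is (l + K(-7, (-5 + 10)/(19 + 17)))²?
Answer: 1148232261136/819025 ≈ 1.4020e+6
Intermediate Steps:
K(V, C) = 1/(25 + C) (K(V, C) = 1/(28 + (-3 + C)) = 1/(25 + C))
(l + K(-7, (-5 + 10)/(19 + 17)))² = (1184 + 1/(25 + (-5 + 10)/(19 + 17)))² = (1184 + 1/(25 + 5/36))² = (1184 + 1/(905/36))² = (1184 + 36/905)² = (1071556/905)² = 1148232261136/819025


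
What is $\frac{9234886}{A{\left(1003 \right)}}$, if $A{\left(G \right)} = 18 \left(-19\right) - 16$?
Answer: $- \frac{4617443}{179} \approx -25796.0$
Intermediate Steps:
$A{\left(G \right)} = -358$ ($A{\left(G \right)} = -342 - 16 = -358$)
$\frac{9234886}{A{\left(1003 \right)}} = \frac{9234886}{-358} = 9234886 \left(- \frac{1}{358}\right) = - \frac{4617443}{179}$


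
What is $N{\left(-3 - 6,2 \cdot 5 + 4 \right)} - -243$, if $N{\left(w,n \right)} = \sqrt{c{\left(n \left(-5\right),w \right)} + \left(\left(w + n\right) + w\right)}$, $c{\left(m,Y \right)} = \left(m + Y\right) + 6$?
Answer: $243 + i \sqrt{77} \approx 243.0 + 8.775 i$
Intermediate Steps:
$c{\left(m,Y \right)} = 6 + Y + m$ ($c{\left(m,Y \right)} = \left(Y + m\right) + 6 = 6 + Y + m$)
$N{\left(w,n \right)} = \sqrt{6 - 4 n + 3 w}$ ($N{\left(w,n \right)} = \sqrt{\left(6 + w + n \left(-5\right)\right) + \left(\left(w + n\right) + w\right)} = \sqrt{\left(6 + w - 5 n\right) + \left(\left(n + w\right) + w\right)} = \sqrt{\left(6 + w - 5 n\right) + \left(n + 2 w\right)} = \sqrt{6 - 4 n + 3 w}$)
$N{\left(-3 - 6,2 \cdot 5 + 4 \right)} - -243 = \sqrt{6 - 4 \left(2 \cdot 5 + 4\right) + 3 \left(-3 - 6\right)} - -243 = \sqrt{6 - 4 \left(10 + 4\right) + 3 \left(-3 - 6\right)} + 243 = \sqrt{6 - 56 + 3 \left(-9\right)} + 243 = \sqrt{6 - 56 - 27} + 243 = \sqrt{-77} + 243 = i \sqrt{77} + 243 = 243 + i \sqrt{77}$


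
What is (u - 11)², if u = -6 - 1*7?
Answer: 576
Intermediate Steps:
u = -13 (u = -6 - 7 = -13)
(u - 11)² = (-13 - 11)² = (-24)² = 576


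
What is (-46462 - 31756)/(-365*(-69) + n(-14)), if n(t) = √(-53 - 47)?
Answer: -393984066/126856865 + 156436*I/126856865 ≈ -3.1057 + 0.0012332*I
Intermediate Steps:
n(t) = 10*I (n(t) = √(-100) = 10*I)
(-46462 - 31756)/(-365*(-69) + n(-14)) = (-46462 - 31756)/(-365*(-69) + 10*I) = -78218*(25185 - 10*I)/634284325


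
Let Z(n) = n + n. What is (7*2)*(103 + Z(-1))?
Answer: 1414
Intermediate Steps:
Z(n) = 2*n
(7*2)*(103 + Z(-1)) = (7*2)*(103 + 2*(-1)) = 14*(103 - 2) = 14*101 = 1414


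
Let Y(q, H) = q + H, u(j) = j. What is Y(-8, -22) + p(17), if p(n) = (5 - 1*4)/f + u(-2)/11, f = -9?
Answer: -2999/99 ≈ -30.293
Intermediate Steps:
Y(q, H) = H + q
p(n) = -29/99 (p(n) = (5 - 1*4)/(-9) - 2/11 = (5 - 4)*(-⅑) - 2*1/11 = 1*(-⅑) - 2/11 = -⅑ - 2/11 = -29/99)
Y(-8, -22) + p(17) = (-22 - 8) - 29/99 = -30 - 29/99 = -2999/99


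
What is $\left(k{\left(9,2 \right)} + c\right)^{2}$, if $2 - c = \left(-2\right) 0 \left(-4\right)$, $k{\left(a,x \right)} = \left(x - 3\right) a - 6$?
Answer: $169$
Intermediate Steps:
$k{\left(a,x \right)} = -6 + a \left(-3 + x\right)$ ($k{\left(a,x \right)} = \left(-3 + x\right) a - 6 = a \left(-3 + x\right) - 6 = -6 + a \left(-3 + x\right)$)
$c = 2$ ($c = 2 - \left(-2\right) 0 \left(-4\right) = 2 - 0 \left(-4\right) = 2 - 0 = 2 + 0 = 2$)
$\left(k{\left(9,2 \right)} + c\right)^{2} = \left(\left(-6 - 27 + 9 \cdot 2\right) + 2\right)^{2} = \left(\left(-6 - 27 + 18\right) + 2\right)^{2} = \left(-15 + 2\right)^{2} = \left(-13\right)^{2} = 169$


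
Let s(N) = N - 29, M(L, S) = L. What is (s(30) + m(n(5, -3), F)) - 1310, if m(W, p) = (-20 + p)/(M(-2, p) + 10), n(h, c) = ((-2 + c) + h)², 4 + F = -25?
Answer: -10521/8 ≈ -1315.1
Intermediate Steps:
F = -29 (F = -4 - 25 = -29)
n(h, c) = (-2 + c + h)²
s(N) = -29 + N
m(W, p) = -5/2 + p/8 (m(W, p) = (-20 + p)/(-2 + 10) = (-20 + p)/8 = (-20 + p)*(⅛) = -5/2 + p/8)
(s(30) + m(n(5, -3), F)) - 1310 = ((-29 + 30) + (-5/2 + (⅛)*(-29))) - 1310 = (1 + (-5/2 - 29/8)) - 1310 = (1 - 49/8) - 1310 = -41/8 - 1310 = -10521/8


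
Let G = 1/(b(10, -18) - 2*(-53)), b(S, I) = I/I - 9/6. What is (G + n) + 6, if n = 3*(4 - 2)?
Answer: 2534/211 ≈ 12.009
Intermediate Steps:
b(S, I) = -½ (b(S, I) = 1 - 9*⅙ = 1 - 3/2 = -½)
G = 2/211 (G = 1/(-½ - 2*(-53)) = 1/(-½ + 106) = 1/(211/2) = 2/211 ≈ 0.0094787)
n = 6 (n = 3*2 = 6)
(G + n) + 6 = (2/211 + 6) + 6 = 1268/211 + 6 = 2534/211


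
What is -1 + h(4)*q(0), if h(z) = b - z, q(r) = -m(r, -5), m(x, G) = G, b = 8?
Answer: 19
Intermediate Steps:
q(r) = 5 (q(r) = -1*(-5) = 5)
h(z) = 8 - z
-1 + h(4)*q(0) = -1 + (8 - 1*4)*5 = -1 + (8 - 4)*5 = -1 + 4*5 = -1 + 20 = 19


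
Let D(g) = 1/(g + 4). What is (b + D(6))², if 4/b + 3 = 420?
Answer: 208849/17388900 ≈ 0.012010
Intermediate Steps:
D(g) = 1/(4 + g)
b = 4/417 (b = 4/(-3 + 420) = 4/417 ≈ 0.0095923)
(b + D(6))² = (4/417 + 1/(4 + 6))² = (4/417 + 1/10)² = (4/417 + ⅒)² = (457/4170)² = 208849/17388900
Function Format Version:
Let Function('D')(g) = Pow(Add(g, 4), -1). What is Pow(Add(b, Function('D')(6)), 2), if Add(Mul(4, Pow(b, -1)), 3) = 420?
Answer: Rational(208849, 17388900) ≈ 0.012010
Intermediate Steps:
Function('D')(g) = Pow(Add(4, g), -1)
b = Rational(4, 417) (b = Mul(4, Pow(Add(-3, 420), -1)) = Mul(4, Pow(417, -1)) = Mul(4, Rational(1, 417)) = Rational(4, 417) ≈ 0.0095923)
Pow(Add(b, Function('D')(6)), 2) = Pow(Add(Rational(4, 417), Pow(Add(4, 6), -1)), 2) = Pow(Add(Rational(4, 417), Pow(10, -1)), 2) = Pow(Add(Rational(4, 417), Rational(1, 10)), 2) = Pow(Rational(457, 4170), 2) = Rational(208849, 17388900)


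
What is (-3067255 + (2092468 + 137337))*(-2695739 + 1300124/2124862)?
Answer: 2398486974535290150/1062431 ≈ 2.2575e+12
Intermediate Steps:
(-3067255 + (2092468 + 137337))*(-2695739 + 1300124/2124862) = (-3067255 + 2229805)*(-2695739 + 1300124*(1/2124862)) = -837450*(-2695739 + 650062/1062431) = -837450*(-2864036031447/1062431) = 2398486974535290150/1062431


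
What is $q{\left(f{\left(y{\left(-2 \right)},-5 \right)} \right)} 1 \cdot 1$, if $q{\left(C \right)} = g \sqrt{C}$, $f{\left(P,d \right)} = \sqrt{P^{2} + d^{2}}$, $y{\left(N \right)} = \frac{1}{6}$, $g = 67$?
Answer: $\frac{67 \sqrt{6} \sqrt[4]{901}}{6} \approx 149.86$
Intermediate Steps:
$y{\left(N \right)} = \frac{1}{6}$
$q{\left(C \right)} = 67 \sqrt{C}$
$q{\left(f{\left(y{\left(-2 \right)},-5 \right)} \right)} 1 \cdot 1 = 67 \sqrt{\sqrt{\left(\frac{1}{6}\right)^{2} + \left(-5\right)^{2}}} \cdot 1 \cdot 1 = 67 \sqrt{\sqrt{\frac{1}{36} + 25}} \cdot 1 = 67 \sqrt{\sqrt{\frac{901}{36}}} \cdot 1 = 67 \sqrt{\frac{\sqrt{901}}{6}} \cdot 1 = 67 \frac{\sqrt{6} \sqrt[4]{901}}{6} \cdot 1 = \frac{67 \sqrt{6} \sqrt[4]{901}}{6} \cdot 1 = \frac{67 \sqrt{6} \sqrt[4]{901}}{6}$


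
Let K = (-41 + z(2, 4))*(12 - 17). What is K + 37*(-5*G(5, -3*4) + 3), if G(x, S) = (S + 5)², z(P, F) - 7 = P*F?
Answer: -8824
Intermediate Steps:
z(P, F) = 7 + F*P (z(P, F) = 7 + P*F = 7 + F*P)
G(x, S) = (5 + S)²
K = 130 (K = (-41 + (7 + 4*2))*(12 - 17) = (-41 + (7 + 8))*(-5) = (-41 + 15)*(-5) = -26*(-5) = 130)
K + 37*(-5*G(5, -3*4) + 3) = 130 + 37*(-5*(5 - 3*4)² + 3) = 130 + 37*(-5*(5 - 12)² + 3) = 130 + 37*(-5*(-7)² + 3) = 130 + 37*(-5*49 + 3) = 130 + 37*(-245 + 3) = 130 + 37*(-242) = 130 - 8954 = -8824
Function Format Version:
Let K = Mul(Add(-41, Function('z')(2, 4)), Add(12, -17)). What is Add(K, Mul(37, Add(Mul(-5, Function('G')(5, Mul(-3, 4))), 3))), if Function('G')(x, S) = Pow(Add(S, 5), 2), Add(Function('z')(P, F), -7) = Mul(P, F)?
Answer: -8824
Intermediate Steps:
Function('z')(P, F) = Add(7, Mul(F, P)) (Function('z')(P, F) = Add(7, Mul(P, F)) = Add(7, Mul(F, P)))
Function('G')(x, S) = Pow(Add(5, S), 2)
K = 130 (K = Mul(Add(-41, Add(7, Mul(4, 2))), Add(12, -17)) = Mul(Add(-41, Add(7, 8)), -5) = Mul(Add(-41, 15), -5) = Mul(-26, -5) = 130)
Add(K, Mul(37, Add(Mul(-5, Function('G')(5, Mul(-3, 4))), 3))) = Add(130, Mul(37, Add(Mul(-5, Pow(Add(5, Mul(-3, 4)), 2)), 3))) = Add(130, Mul(37, Add(Mul(-5, Pow(Add(5, -12), 2)), 3))) = Add(130, Mul(37, Add(Mul(-5, Pow(-7, 2)), 3))) = Add(130, Mul(37, Add(Mul(-5, 49), 3))) = Add(130, Mul(37, Add(-245, 3))) = Add(130, Mul(37, -242)) = Add(130, -8954) = -8824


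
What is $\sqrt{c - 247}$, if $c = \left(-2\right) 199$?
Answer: $i \sqrt{645} \approx 25.397 i$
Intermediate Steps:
$c = -398$
$\sqrt{c - 247} = \sqrt{-398 - 247} = \sqrt{-645} = i \sqrt{645}$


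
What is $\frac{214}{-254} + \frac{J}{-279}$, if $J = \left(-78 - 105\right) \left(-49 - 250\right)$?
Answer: $- \frac{2326304}{11811} \approx -196.96$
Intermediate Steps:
$J = 54717$ ($J = \left(-183\right) \left(-299\right) = 54717$)
$\frac{214}{-254} + \frac{J}{-279} = \frac{214}{-254} + \frac{54717}{-279} = 214 \left(- \frac{1}{254}\right) + 54717 \left(- \frac{1}{279}\right) = - \frac{107}{127} - \frac{18239}{93} = - \frac{2326304}{11811}$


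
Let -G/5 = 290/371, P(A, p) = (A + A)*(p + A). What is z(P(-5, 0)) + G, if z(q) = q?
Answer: 17100/371 ≈ 46.092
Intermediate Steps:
P(A, p) = 2*A*(A + p) (P(A, p) = (2*A)*(A + p) = 2*A*(A + p))
G = -1450/371 ≈ -3.9084
z(P(-5, 0)) + G = 2*(-5)*(-5 + 0) - 1450/371 = 2*(-5)*(-5) - 1450/371 = 50 - 1450/371 = 17100/371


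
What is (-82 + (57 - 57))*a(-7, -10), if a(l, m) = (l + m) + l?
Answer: 1968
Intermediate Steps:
a(l, m) = m + 2*l
(-82 + (57 - 57))*a(-7, -10) = (-82 + (57 - 57))*(-10 + 2*(-7)) = (-82 + 0)*(-10 - 14) = -82*(-24) = 1968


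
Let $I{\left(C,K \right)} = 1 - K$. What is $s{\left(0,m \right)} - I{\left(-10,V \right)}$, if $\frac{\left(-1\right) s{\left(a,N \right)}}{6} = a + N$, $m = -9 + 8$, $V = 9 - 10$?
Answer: $4$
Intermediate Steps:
$V = -1$
$m = -1$
$s{\left(a,N \right)} = - 6 N - 6 a$ ($s{\left(a,N \right)} = - 6 \left(a + N\right) = - 6 \left(N + a\right) = - 6 N - 6 a$)
$s{\left(0,m \right)} - I{\left(-10,V \right)} = \left(\left(-6\right) \left(-1\right) - 0\right) - \left(1 - -1\right) = \left(6 + 0\right) - \left(1 + 1\right) = 6 - 2 = 4$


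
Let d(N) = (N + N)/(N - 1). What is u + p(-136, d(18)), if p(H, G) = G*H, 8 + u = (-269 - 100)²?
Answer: 135865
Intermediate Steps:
d(N) = 2*N/(-1 + N) (d(N) = (2*N)/(-1 + N) = 2*N/(-1 + N))
u = 136153 (u = -8 + (-269 - 100)² = -8 + (-369)² = -8 + 136161 = 136153)
u + p(-136, d(18)) = 136153 + (2*18/(-1 + 18))*(-136) = 136153 + (2*18/17)*(-136) = 136153 + (2*18*(1/17))*(-136) = 136153 + (36/17)*(-136) = 136153 - 288 = 135865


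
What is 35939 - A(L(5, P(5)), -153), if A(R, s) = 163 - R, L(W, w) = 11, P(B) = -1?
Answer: 35787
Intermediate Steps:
35939 - A(L(5, P(5)), -153) = 35939 - (163 - 1*11) = 35939 - (163 - 11) = 35939 - 1*152 = 35939 - 152 = 35787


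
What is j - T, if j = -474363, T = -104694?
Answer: -369669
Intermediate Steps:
j - T = -474363 - 1*(-104694) = -474363 + 104694 = -369669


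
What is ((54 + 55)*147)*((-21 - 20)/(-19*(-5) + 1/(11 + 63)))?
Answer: -48613782/7031 ≈ -6914.2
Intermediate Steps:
((54 + 55)*147)*((-21 - 20)/(-19*(-5) + 1/(11 + 63))) = (109*147)*(-41/(95 + 1/74)) = 16023*(-41/(95 + 1/74)) = 16023*(-41/7031/74) = 16023*(-41*74/7031) = 16023*(-3034/7031) = -48613782/7031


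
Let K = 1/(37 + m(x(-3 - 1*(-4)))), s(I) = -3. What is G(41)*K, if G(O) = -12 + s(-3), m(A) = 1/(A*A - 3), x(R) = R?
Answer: -30/73 ≈ -0.41096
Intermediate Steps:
m(A) = 1/(-3 + A²) (m(A) = 1/(A² - 3) = 1/(-3 + A²))
K = 2/73 (K = 1/(37 + 1/(-3 + (-3 - 1*(-4))²)) = 1/(37 + 1/(-3 + (-3 + 4)²)) = 1/(37 + 1/(-3 + 1²)) = 1/(37 + 1/(-3 + 1)) = 1/(37 + 1/(-2)) = 1/(37 - ½) = 1/(73/2) = 2/73 ≈ 0.027397)
G(O) = -15 (G(O) = -12 - 3 = -15)
G(41)*K = -15*2/73 = -30/73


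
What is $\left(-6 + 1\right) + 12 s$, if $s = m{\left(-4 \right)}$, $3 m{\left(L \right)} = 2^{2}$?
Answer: $11$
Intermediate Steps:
$m{\left(L \right)} = \frac{4}{3}$ ($m{\left(L \right)} = \frac{2^{2}}{3} = \frac{1}{3} \cdot 4 = \frac{4}{3}$)
$s = \frac{4}{3} \approx 1.3333$
$\left(-6 + 1\right) + 12 s = \left(-6 + 1\right) + 12 \cdot \frac{4}{3} = -5 + 16 = 11$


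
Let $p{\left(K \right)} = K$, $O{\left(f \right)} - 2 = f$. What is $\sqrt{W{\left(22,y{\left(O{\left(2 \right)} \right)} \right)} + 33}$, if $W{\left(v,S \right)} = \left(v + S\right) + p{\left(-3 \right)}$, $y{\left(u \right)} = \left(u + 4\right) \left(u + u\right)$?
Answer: $2 \sqrt{29} \approx 10.77$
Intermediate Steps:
$O{\left(f \right)} = 2 + f$
$y{\left(u \right)} = 2 u \left(4 + u\right)$ ($y{\left(u \right)} = \left(4 + u\right) 2 u = 2 u \left(4 + u\right)$)
$W{\left(v,S \right)} = -3 + S + v$ ($W{\left(v,S \right)} = \left(v + S\right) - 3 = \left(S + v\right) - 3 = -3 + S + v$)
$\sqrt{W{\left(22,y{\left(O{\left(2 \right)} \right)} \right)} + 33} = \sqrt{\left(-3 + 2 \left(2 + 2\right) \left(4 + \left(2 + 2\right)\right) + 22\right) + 33} = \sqrt{\left(-3 + 2 \cdot 4 \left(4 + 4\right) + 22\right) + 33} = \sqrt{\left(-3 + 2 \cdot 4 \cdot 8 + 22\right) + 33} = \sqrt{\left(-3 + 64 + 22\right) + 33} = \sqrt{83 + 33} = \sqrt{116} = 2 \sqrt{29}$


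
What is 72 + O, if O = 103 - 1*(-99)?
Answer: 274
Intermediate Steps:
O = 202 (O = 103 + 99 = 202)
72 + O = 72 + 202 = 274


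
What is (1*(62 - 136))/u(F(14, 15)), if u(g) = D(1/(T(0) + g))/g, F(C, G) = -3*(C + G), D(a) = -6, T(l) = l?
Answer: -1073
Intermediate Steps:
F(C, G) = -3*C - 3*G
u(g) = -6/g
(1*(62 - 136))/u(F(14, 15)) = (1*(62 - 136))/((-6/(-3*14 - 3*15))) = (1*(-74))/((-6/(-42 - 45))) = -74/((-6/(-87))) = -74/((-6*(-1/87))) = -74/2/29 = -74*29/2 = -1073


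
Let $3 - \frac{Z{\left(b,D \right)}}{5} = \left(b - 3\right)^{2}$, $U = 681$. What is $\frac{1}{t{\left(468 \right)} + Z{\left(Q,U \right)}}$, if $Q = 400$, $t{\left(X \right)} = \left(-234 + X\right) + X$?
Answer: $- \frac{1}{787328} \approx -1.2701 \cdot 10^{-6}$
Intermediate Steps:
$t{\left(X \right)} = -234 + 2 X$
$Z{\left(b,D \right)} = 15 - 5 \left(-3 + b\right)^{2}$ ($Z{\left(b,D \right)} = 15 - 5 \left(b - 3\right)^{2} = 15 - 5 \left(-3 + b\right)^{2}$)
$\frac{1}{t{\left(468 \right)} + Z{\left(Q,U \right)}} = \frac{1}{\left(-234 + 2 \cdot 468\right) + \left(15 - 5 \left(-3 + 400\right)^{2}\right)} = \frac{1}{\left(-234 + 936\right) + \left(15 - 5 \cdot 397^{2}\right)} = \frac{1}{702 + \left(15 - 788045\right)} = \frac{1}{702 - 788030} = \frac{1}{-787328} = - \frac{1}{787328}$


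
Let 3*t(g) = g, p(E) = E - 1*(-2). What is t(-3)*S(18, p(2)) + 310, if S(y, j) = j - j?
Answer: 310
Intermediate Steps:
p(E) = 2 + E (p(E) = E + 2 = 2 + E)
t(g) = g/3
S(y, j) = 0
t(-3)*S(18, p(2)) + 310 = ((⅓)*(-3))*0 + 310 = -1*0 + 310 = 0 + 310 = 310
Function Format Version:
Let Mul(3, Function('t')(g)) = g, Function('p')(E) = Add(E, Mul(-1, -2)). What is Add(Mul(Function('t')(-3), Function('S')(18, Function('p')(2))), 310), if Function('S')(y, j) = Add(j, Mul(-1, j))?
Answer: 310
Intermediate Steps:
Function('p')(E) = Add(2, E) (Function('p')(E) = Add(E, 2) = Add(2, E))
Function('t')(g) = Mul(Rational(1, 3), g)
Function('S')(y, j) = 0
Add(Mul(Function('t')(-3), Function('S')(18, Function('p')(2))), 310) = Add(Mul(Mul(Rational(1, 3), -3), 0), 310) = Add(Mul(-1, 0), 310) = Add(0, 310) = 310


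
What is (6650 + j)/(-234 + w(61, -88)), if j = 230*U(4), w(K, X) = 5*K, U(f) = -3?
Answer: 5960/71 ≈ 83.944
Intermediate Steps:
j = -690 (j = 230*(-3) = -690)
(6650 + j)/(-234 + w(61, -88)) = (6650 - 690)/(-234 + 5*61) = 5960/(-234 + 305) = 5960/71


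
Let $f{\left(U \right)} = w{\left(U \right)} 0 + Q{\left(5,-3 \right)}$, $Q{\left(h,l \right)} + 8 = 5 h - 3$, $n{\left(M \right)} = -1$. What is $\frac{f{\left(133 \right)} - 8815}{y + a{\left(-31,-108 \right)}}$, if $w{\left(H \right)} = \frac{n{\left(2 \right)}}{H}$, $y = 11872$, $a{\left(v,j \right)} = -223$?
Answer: $- \frac{8801}{11649} \approx -0.75552$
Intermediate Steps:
$Q{\left(h,l \right)} = -11 + 5 h$ ($Q{\left(h,l \right)} = -8 + \left(5 h - 3\right) = -8 + \left(-3 + 5 h\right) = -11 + 5 h$)
$w{\left(H \right)} = - \frac{1}{H}$
$f{\left(U \right)} = 14$ ($f{\left(U \right)} = - \frac{1}{U} 0 + \left(-11 + 5 \cdot 5\right) = 0 + \left(-11 + 25\right) = 0 + 14 = 14$)
$\frac{f{\left(133 \right)} - 8815}{y + a{\left(-31,-108 \right)}} = \frac{14 - 8815}{11872 - 223} = - \frac{8801}{11649}$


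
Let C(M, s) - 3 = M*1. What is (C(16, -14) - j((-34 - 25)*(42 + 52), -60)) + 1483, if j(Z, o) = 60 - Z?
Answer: -4104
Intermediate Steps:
C(M, s) = 3 + M (C(M, s) = 3 + M*1 = 3 + M)
(C(16, -14) - j((-34 - 25)*(42 + 52), -60)) + 1483 = ((3 + 16) - (60 - (-34 - 25)*(42 + 52))) + 1483 = (19 - (60 - (-59)*94)) + 1483 = (19 - (60 - 1*(-5546))) + 1483 = (19 - (60 + 5546)) + 1483 = (19 - 1*5606) + 1483 = (19 - 5606) + 1483 = -5587 + 1483 = -4104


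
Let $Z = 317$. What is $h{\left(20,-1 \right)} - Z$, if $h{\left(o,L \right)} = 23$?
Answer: $-294$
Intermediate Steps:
$h{\left(20,-1 \right)} - Z = 23 - 317 = -294$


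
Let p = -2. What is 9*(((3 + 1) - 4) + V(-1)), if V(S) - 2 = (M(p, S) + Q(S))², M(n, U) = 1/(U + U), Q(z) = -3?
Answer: 513/4 ≈ 128.25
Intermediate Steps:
M(n, U) = 1/(2*U)
V(S) = 2 + (-3 + 1/(2*S))² (V(S) = 2 + (1/(2*S) - 3)² = 2 + (-3 + 1/(2*S))²)
9*(((3 + 1) - 4) + V(-1)) = 9*(((3 + 1) - 4) + (11 - 3/(-1) + (¼)/(-1)²)) = 9*((4 - 4) + (11 - 3*(-1) + (¼)*1)) = 9*(0 + (11 + 3 + ¼)) = 9*(0 + 57/4) = 9*(57/4) = 513/4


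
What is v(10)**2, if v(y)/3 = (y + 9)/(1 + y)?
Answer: 3249/121 ≈ 26.851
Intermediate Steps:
v(y) = 3*(9 + y)/(1 + y) (v(y) = 3*((y + 9)/(1 + y)) = 3*((9 + y)/(1 + y)) = 3*(9 + y)/(1 + y))
v(10)**2 = (3*(9 + 10)/(1 + 10))**2 = (3*19/11)**2 = (3*(1/11)*19)**2 = (57/11)**2 = 3249/121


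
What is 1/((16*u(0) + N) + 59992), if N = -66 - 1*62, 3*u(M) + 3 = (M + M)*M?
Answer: 1/59848 ≈ 1.6709e-5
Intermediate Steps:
u(M) = -1 + 2*M²/3 (u(M) = -1 + ((M + M)*M)/3 = -1 + ((2*M)*M)/3 = -1 + (2*M²)/3 = -1 + 2*M²/3)
N = -128 (N = -66 - 62 = -128)
1/((16*u(0) + N) + 59992) = 1/((16*(-1 + (⅔)*0²) - 128) + 59992) = 1/((16*(-1 + (⅔)*0) - 128) + 59992) = 1/((16*(-1 + 0) - 128) + 59992) = 1/((16*(-1) - 128) + 59992) = 1/((-16 - 128) + 59992) = 1/(-144 + 59992) = 1/59848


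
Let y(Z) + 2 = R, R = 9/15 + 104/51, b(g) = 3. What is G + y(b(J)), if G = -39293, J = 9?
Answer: -10019552/255 ≈ -39292.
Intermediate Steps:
R = 673/255 (R = 9*(1/15) + 104*(1/51) = 3/5 + 104/51 = 673/255 ≈ 2.6392)
y(Z) = 163/255 (y(Z) = -2 + 673/255 = 163/255)
G + y(b(J)) = -39293 + 163/255 = -10019552/255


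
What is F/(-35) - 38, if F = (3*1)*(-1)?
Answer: -1327/35 ≈ -37.914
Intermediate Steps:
F = -3 (F = 3*(-1) = -3)
F/(-35) - 38 = -3/(-35) - 38 = -1/35*(-3) - 38 = 3/35 - 38 = -1327/35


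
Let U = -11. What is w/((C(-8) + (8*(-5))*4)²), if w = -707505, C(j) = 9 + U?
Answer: -235835/8748 ≈ -26.959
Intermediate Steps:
C(j) = -2 (C(j) = 9 - 11 = -2)
w/((C(-8) + (8*(-5))*4)²) = -707505/(-2 + (8*(-5))*4)² = -707505/(-2 - 40*4)² = -707505/(-2 - 160)² = -707505/((-162)²) = -707505/26244 = -707505*1/26244 = -235835/8748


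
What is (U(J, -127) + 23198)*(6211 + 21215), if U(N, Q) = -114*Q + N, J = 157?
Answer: 1037607858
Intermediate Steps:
U(N, Q) = N - 114*Q
(U(J, -127) + 23198)*(6211 + 21215) = ((157 - 114*(-127)) + 23198)*(6211 + 21215) = ((157 + 14478) + 23198)*27426 = (14635 + 23198)*27426 = 37833*27426 = 1037607858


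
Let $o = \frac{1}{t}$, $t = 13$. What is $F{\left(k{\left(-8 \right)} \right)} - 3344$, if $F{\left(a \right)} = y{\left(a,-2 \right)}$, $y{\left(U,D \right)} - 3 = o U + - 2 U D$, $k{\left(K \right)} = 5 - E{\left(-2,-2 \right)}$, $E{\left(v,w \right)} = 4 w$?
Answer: $-3288$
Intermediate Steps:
$k{\left(K \right)} = 13$ ($k{\left(K \right)} = 5 - 4 \left(-2\right) = 5 - -8 = 5 + 8 = 13$)
$o = \frac{1}{13} \approx 0.076923$
$y{\left(U,D \right)} = 3 + \frac{U}{13} - 2 D U$ ($y{\left(U,D \right)} = 3 + \left(\frac{U}{13} + - 2 U D\right) = 3 - \left(- \frac{U}{13} + 2 D U\right) = 3 + \frac{U}{13} - 2 D U$)
$F{\left(a \right)} = 3 + \frac{53 a}{13}$ ($F{\left(a \right)} = 3 + \frac{a}{13} - - 4 a = 3 + \frac{a}{13} + 4 a = 3 + \frac{53 a}{13}$)
$F{\left(k{\left(-8 \right)} \right)} - 3344 = \left(3 + \frac{53}{13} \cdot 13\right) - 3344 = \left(3 + 53\right) - 3344 = 56 - 3344 = -3288$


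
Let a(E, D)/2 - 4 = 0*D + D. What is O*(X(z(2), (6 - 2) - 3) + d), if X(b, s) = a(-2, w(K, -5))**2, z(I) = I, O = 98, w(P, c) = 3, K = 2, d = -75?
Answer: 11858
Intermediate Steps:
a(E, D) = 8 + 2*D (a(E, D) = 8 + 2*(0*D + D) = 8 + 2*(0 + D) = 8 + 2*D)
X(b, s) = 196 (X(b, s) = (8 + 2*3)**2 = (8 + 6)**2 = 14**2 = 196)
O*(X(z(2), (6 - 2) - 3) + d) = 98*(196 - 75) = 98*121 = 11858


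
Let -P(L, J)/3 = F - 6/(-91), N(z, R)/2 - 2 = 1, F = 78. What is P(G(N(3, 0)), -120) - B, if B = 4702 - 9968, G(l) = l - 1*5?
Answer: 457894/91 ≈ 5031.8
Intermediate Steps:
N(z, R) = 6 (N(z, R) = 4 + 2*1 = 4 + 2 = 6)
G(l) = -5 + l (G(l) = l - 5 = -5 + l)
B = -5266
P(L, J) = -21312/91 (P(L, J) = -3*(78 - 6/(-91)) = -3*(78 - 6*(-1/91)) = -3*(78 + 6/91) = -3*7104/91 = -21312/91)
P(G(N(3, 0)), -120) - B = -21312/91 - 1*(-5266) = -21312/91 + 5266 = 457894/91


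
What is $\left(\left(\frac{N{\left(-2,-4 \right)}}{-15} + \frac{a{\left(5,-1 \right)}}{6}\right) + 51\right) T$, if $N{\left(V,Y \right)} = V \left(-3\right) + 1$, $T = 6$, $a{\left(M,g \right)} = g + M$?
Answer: $\frac{1536}{5} \approx 307.2$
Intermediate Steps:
$a{\left(M,g \right)} = M + g$
$N{\left(V,Y \right)} = 1 - 3 V$ ($N{\left(V,Y \right)} = - 3 V + 1 = 1 - 3 V$)
$\left(\left(\frac{N{\left(-2,-4 \right)}}{-15} + \frac{a{\left(5,-1 \right)}}{6}\right) + 51\right) T = \left(\left(\frac{1 - -6}{-15} + \frac{5 - 1}{6}\right) + 51\right) 6 = \left(\left(\left(1 + 6\right) \left(- \frac{1}{15}\right) + 4 \cdot \frac{1}{6}\right) + 51\right) 6 = \left(\left(7 \left(- \frac{1}{15}\right) + \frac{2}{3}\right) + 51\right) 6 = \left(\left(- \frac{7}{15} + \frac{2}{3}\right) + 51\right) 6 = \left(\frac{1}{5} + 51\right) 6 = \frac{256}{5} \cdot 6 = \frac{1536}{5}$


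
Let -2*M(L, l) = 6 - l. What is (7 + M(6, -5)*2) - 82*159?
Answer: -13042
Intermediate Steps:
M(L, l) = -3 + l/2 (M(L, l) = -(6 - l)/2 = -3 + l/2)
(7 + M(6, -5)*2) - 82*159 = (7 + (-3 + (1/2)*(-5))*2) - 82*159 = (7 + (-3 - 5/2)*2) - 13038 = (7 - 11/2*2) - 13038 = (7 - 11) - 13038 = -4 - 13038 = -13042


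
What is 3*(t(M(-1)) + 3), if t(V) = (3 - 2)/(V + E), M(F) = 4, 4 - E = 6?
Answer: 21/2 ≈ 10.500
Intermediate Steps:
E = -2 (E = 4 - 1*6 = 4 - 6 = -2)
t(V) = 1/(-2 + V) (t(V) = (3 - 2)/(V - 2) = 1/(-2 + V))
3*(t(M(-1)) + 3) = 3*(1/(-2 + 4) + 3) = 3*(1/2 + 3) = 3*(½ + 3) = 3*(7/2) = 21/2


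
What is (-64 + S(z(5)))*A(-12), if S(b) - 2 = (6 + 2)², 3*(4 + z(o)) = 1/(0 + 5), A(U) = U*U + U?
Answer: 264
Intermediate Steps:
A(U) = U + U² (A(U) = U² + U = U + U²)
z(o) = -59/15 (z(o) = -4 + 1/(3*(0 + 5)) = -4 + (⅓)/5 = -4 + (⅓)*(⅕) = -4 + 1/15 = -59/15)
S(b) = 66 (S(b) = 2 + (6 + 2)² = 2 + 8² = 2 + 64 = 66)
(-64 + S(z(5)))*A(-12) = (-64 + 66)*(-12*(1 - 12)) = 2*(-12*(-11)) = 2*132 = 264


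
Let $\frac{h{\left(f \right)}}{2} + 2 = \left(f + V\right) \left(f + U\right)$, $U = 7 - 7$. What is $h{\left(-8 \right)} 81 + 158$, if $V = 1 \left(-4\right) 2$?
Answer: $20570$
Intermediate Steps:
$U = 0$ ($U = 7 - 7 = 0$)
$V = -8$ ($V = \left(-4\right) 2 = -8$)
$h{\left(f \right)} = -4 + 2 f \left(-8 + f\right)$ ($h{\left(f \right)} = -4 + 2 \left(f - 8\right) \left(f + 0\right) = -4 + 2 \left(-8 + f\right) f = -4 + 2 f \left(-8 + f\right)$)
$h{\left(-8 \right)} 81 + 158 = \left(-4 - -128 + 2 \left(-8\right)^{2}\right) 81 + 158 = \left(-4 + 128 + 2 \cdot 64\right) 81 + 158 = \left(-4 + 128 + 128\right) 81 + 158 = 252 \cdot 81 + 158 = 20412 + 158 = 20570$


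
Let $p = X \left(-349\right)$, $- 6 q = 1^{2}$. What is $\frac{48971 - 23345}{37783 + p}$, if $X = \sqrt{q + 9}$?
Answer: $\frac{5809362948}{8558875081} + \frac{8943474 \sqrt{318}}{8558875081} \approx 0.69739$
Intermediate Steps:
$q = - \frac{1}{6}$ ($q = - \frac{1^{2}}{6} = \left(- \frac{1}{6}\right) 1 = - \frac{1}{6} \approx -0.16667$)
$X = \frac{\sqrt{318}}{6}$ ($X = \sqrt{- \frac{1}{6} + 9} = \sqrt{\frac{53}{6}} = \frac{\sqrt{318}}{6} \approx 2.9721$)
$p = - \frac{349 \sqrt{318}}{6}$ ($p = \frac{\sqrt{318}}{6} \left(-349\right) = - \frac{349 \sqrt{318}}{6} \approx -1037.3$)
$\frac{48971 - 23345}{37783 + p} = \frac{48971 - 23345}{37783 - \frac{349 \sqrt{318}}{6}} = \frac{25626}{37783 - \frac{349 \sqrt{318}}{6}}$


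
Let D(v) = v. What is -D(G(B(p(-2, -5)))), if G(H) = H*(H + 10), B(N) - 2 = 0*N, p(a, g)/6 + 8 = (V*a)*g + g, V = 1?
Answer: -24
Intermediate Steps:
p(a, g) = -48 + 6*g + 6*a*g (p(a, g) = -48 + 6*((1*a)*g + g) = -48 + 6*(a*g + g) = -48 + 6*(g + a*g) = -48 + (6*g + 6*a*g) = -48 + 6*g + 6*a*g)
B(N) = 2 (B(N) = 2 + 0*N = 2 + 0 = 2)
G(H) = H*(10 + H)
-D(G(B(p(-2, -5)))) = -2*(10 + 2) = -2*12 = -1*24 = -24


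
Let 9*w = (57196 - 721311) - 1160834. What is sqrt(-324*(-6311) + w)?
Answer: sqrt(16577927)/3 ≈ 1357.2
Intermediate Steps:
w = -1824949/9 (w = ((57196 - 721311) - 1160834)/9 = (-664115 - 1160834)/9 = (1/9)*(-1824949) = -1824949/9 ≈ -2.0277e+5)
sqrt(-324*(-6311) + w) = sqrt(-324*(-6311) - 1824949/9) = sqrt(2044764 - 1824949/9) = sqrt(16577927/9) = sqrt(16577927)/3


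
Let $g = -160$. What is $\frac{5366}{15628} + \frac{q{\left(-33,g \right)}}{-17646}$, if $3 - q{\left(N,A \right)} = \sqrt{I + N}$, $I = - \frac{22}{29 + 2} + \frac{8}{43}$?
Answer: $\frac{3943398}{11490487} + \frac{i \sqrt{59567771}}{23522118} \approx 0.34319 + 0.00032812 i$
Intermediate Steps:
$I = - \frac{698}{1333}$ ($I = - \frac{22}{31} + 8 \cdot \frac{1}{43} = \left(-22\right) \frac{1}{31} + \frac{8}{43} = - \frac{22}{31} + \frac{8}{43} = - \frac{698}{1333} \approx -0.52363$)
$q{\left(N,A \right)} = 3 - \sqrt{- \frac{698}{1333} + N}$
$\frac{5366}{15628} + \frac{q{\left(-33,g \right)}}{-17646} = \frac{5366}{15628} + \frac{3 - \frac{\sqrt{-930434 + 1776889 \left(-33\right)}}{1333}}{-17646} = 5366 \cdot \frac{1}{15628} + \left(3 - \frac{\sqrt{-930434 - 58637337}}{1333}\right) \left(- \frac{1}{17646}\right) = \frac{2683}{7814} + \left(3 - \frac{\sqrt{-59567771}}{1333}\right) \left(- \frac{1}{17646}\right) = \frac{2683}{7814} + \left(3 - \frac{i \sqrt{59567771}}{1333}\right) \left(- \frac{1}{17646}\right) = \frac{2683}{7814} - \left(\frac{1}{5882} - \frac{i \sqrt{59567771}}{23522118}\right) = \frac{3943398}{11490487} + \frac{i \sqrt{59567771}}{23522118}$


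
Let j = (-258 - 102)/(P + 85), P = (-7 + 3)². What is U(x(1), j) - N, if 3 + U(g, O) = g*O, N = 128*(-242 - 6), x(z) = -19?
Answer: 3212681/101 ≈ 31809.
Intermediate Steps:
P = 16 (P = (-4)² = 16)
j = -360/101 (j = (-258 - 102)/(16 + 85) = -360/101 ≈ -3.5644)
N = -31744 (N = 128*(-248) = -31744)
U(g, O) = -3 + O*g (U(g, O) = -3 + g*O = -3 + O*g)
U(x(1), j) - N = (-3 - 360/101*(-19)) - 1*(-31744) = (-3 + 6840/101) + 31744 = 6537/101 + 31744 = 3212681/101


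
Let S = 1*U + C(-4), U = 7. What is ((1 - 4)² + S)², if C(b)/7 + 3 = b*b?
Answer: 11449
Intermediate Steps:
C(b) = -21 + 7*b² (C(b) = -21 + 7*(b*b) = -21 + 7*b²)
S = 98 (S = 1*7 + (-21 + 7*(-4)²) = 7 + (-21 + 7*16) = 7 + (-21 + 112) = 7 + 91 = 98)
((1 - 4)² + S)² = ((1 - 4)² + 98)² = ((-3)² + 98)² = (9 + 98)² = 107² = 11449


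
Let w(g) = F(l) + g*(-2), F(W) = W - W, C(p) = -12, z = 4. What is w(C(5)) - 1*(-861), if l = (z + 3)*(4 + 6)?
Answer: 885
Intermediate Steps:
l = 70 (l = (4 + 3)*(4 + 6) = 7*10 = 70)
F(W) = 0
w(g) = -2*g (w(g) = 0 + g*(-2) = 0 - 2*g = -2*g)
w(C(5)) - 1*(-861) = -2*(-12) - 1*(-861) = 24 + 861 = 885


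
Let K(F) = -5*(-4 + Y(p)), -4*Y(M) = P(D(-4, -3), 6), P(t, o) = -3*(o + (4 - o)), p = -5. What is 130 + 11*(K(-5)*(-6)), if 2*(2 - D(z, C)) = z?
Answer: -200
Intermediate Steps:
D(z, C) = 2 - z/2
P(t, o) = -12 (P(t, o) = -3*4 = -12)
Y(M) = 3 (Y(M) = -1/4*(-12) = 3)
K(F) = 5 (K(F) = -5*(-4 + 3) = -5*(-1) = 5)
130 + 11*(K(-5)*(-6)) = 130 + 11*(5*(-6)) = 130 + 11*(-30) = 130 - 330 = -200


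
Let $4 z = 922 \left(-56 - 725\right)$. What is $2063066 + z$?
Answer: $\frac{3766091}{2} \approx 1.883 \cdot 10^{6}$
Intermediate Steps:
$z = - \frac{360041}{2}$ ($z = \frac{922 \left(-56 - 725\right)}{4} = \frac{922 \left(-781\right)}{4} = \frac{1}{4} \left(-720082\right) = - \frac{360041}{2} \approx -1.8002 \cdot 10^{5}$)
$2063066 + z = 2063066 - \frac{360041}{2} = \frac{3766091}{2}$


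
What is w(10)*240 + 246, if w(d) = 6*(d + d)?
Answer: 29046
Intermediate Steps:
w(d) = 12*d (w(d) = 6*(2*d) = 12*d)
w(10)*240 + 246 = (12*10)*240 + 246 = 120*240 + 246 = 28800 + 246 = 29046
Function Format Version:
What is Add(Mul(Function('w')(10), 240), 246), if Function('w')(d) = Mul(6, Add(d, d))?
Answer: 29046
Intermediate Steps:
Function('w')(d) = Mul(12, d) (Function('w')(d) = Mul(6, Mul(2, d)) = Mul(12, d))
Add(Mul(Function('w')(10), 240), 246) = Add(Mul(Mul(12, 10), 240), 246) = Add(Mul(120, 240), 246) = Add(28800, 246) = 29046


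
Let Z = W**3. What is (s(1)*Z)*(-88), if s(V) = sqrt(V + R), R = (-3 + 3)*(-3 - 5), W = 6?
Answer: -19008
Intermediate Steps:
R = 0 (R = 0*(-8) = 0)
Z = 216 (Z = 6**3 = 216)
s(V) = sqrt(V) (s(V) = sqrt(V + 0) = sqrt(V))
(s(1)*Z)*(-88) = (sqrt(1)*216)*(-88) = (1*216)*(-88) = 216*(-88) = -19008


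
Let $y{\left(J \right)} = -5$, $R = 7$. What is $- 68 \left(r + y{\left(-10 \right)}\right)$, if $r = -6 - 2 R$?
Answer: $1700$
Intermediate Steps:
$r = -20$ ($r = -6 - 14 = -20$)
$- 68 \left(r + y{\left(-10 \right)}\right) = - 68 \left(-20 - 5\right) = \left(-68\right) \left(-25\right) = 1700$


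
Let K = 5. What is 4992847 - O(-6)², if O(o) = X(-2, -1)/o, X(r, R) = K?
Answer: 179742467/36 ≈ 4.9928e+6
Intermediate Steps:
X(r, R) = 5
O(o) = 5/o
4992847 - O(-6)² = 4992847 - (5/(-6))² = 4992847 - (5*(-⅙))² = 4992847 - (-⅚)² = 4992847 - 1*25/36 = 4992847 - 25/36 = 179742467/36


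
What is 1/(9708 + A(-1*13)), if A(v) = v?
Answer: 1/9695 ≈ 0.00010315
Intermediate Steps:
1/(9708 + A(-1*13)) = 1/(9708 - 1*13) = 1/(9708 - 13) = 1/9695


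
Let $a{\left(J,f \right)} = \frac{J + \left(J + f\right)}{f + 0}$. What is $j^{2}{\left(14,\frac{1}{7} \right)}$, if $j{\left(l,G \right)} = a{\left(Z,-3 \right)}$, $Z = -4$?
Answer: $\frac{121}{9} \approx 13.444$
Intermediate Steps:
$a{\left(J,f \right)} = \frac{f + 2 J}{f}$
$j{\left(l,G \right)} = \frac{11}{3}$ ($j{\left(l,G \right)} = \frac{-3 + 2 \left(-4\right)}{-3} = - \frac{-3 - 8}{3} = \left(- \frac{1}{3}\right) \left(-11\right) = \frac{11}{3}$)
$j^{2}{\left(14,\frac{1}{7} \right)} = \left(\frac{11}{3}\right)^{2} = \frac{121}{9}$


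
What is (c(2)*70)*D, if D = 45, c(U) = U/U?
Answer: 3150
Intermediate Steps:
c(U) = 1
(c(2)*70)*D = (1*70)*45 = 70*45 = 3150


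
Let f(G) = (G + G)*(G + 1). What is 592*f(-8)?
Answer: 66304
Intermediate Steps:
f(G) = 2*G*(1 + G) (f(G) = (2*G)*(1 + G) = 2*G*(1 + G))
592*f(-8) = 592*(2*(-8)*(1 - 8)) = 592*(2*(-8)*(-7)) = 592*112 = 66304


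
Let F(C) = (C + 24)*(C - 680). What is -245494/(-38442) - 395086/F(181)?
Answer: 20150352371/1966212195 ≈ 10.248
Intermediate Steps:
F(C) = (-680 + C)*(24 + C) (F(C) = (24 + C)*(-680 + C) = (-680 + C)*(24 + C))
-245494/(-38442) - 395086/F(181) = -245494/(-38442) - 395086/(-16320 + 181**2 - 656*181) = -245494*(-1/38442) - 395086/(-16320 + 32761 - 118736) = 122747/19221 - 395086/(-102295) = 122747/19221 - 395086*(-1/102295) = 122747/19221 + 395086/102295 = 20150352371/1966212195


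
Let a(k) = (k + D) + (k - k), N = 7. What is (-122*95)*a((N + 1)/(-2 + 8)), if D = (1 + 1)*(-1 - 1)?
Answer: 92720/3 ≈ 30907.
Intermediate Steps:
D = -4 (D = 2*(-2) = -4)
a(k) = -4 + k (a(k) = (k - 4) + (k - k) = (-4 + k) + 0 = -4 + k)
(-122*95)*a((N + 1)/(-2 + 8)) = (-122*95)*(-4 + (7 + 1)/(-2 + 8)) = -11590*(-4 + 8/6) = -11590*(-4 + 8*(⅙)) = -11590*(-4 + 4/3) = -11590*(-8/3) = 92720/3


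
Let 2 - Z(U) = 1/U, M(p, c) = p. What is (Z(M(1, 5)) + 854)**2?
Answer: 731025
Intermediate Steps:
Z(U) = 2 - 1/U
(Z(M(1, 5)) + 854)**2 = ((2 - 1/1) + 854)**2 = ((2 - 1*1) + 854)**2 = ((2 - 1) + 854)**2 = (1 + 854)**2 = 855**2 = 731025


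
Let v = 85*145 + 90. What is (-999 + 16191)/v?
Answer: 15192/12415 ≈ 1.2237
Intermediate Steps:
v = 12415 (v = 12325 + 90 = 12415)
(-999 + 16191)/v = (-999 + 16191)/12415 = 15192*(1/12415) = 15192/12415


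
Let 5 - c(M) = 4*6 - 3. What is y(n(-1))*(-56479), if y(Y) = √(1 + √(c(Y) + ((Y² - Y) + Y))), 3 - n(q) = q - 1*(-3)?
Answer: -56479*√(1 + I*√15) ≈ -89301.0 - 69172.0*I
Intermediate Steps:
c(M) = -16 (c(M) = 5 - (4*6 - 3) = 5 - (24 - 3) = 5 - 1*21 = 5 - 21 = -16)
n(q) = -q (n(q) = 3 - (q - 1*(-3)) = 3 - (q + 3) = 3 - (3 + q) = 3 + (-3 - q) = -q)
y(Y) = √(1 + √(-16 + Y²)) (y(Y) = √(1 + √(-16 + ((Y² - Y) + Y))) = √(1 + √(-16 + Y²)))
y(n(-1))*(-56479) = √(1 + √(-16 + (-1*(-1))²))*(-56479) = √(1 + √(-16 + 1²))*(-56479) = √(1 + √(-16 + 1))*(-56479) = √(1 + √(-15))*(-56479) = √(1 + I*√15)*(-56479) = -56479*√(1 + I*√15)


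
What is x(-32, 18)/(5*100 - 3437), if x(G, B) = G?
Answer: 32/2937 ≈ 0.010895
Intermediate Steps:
x(-32, 18)/(5*100 - 3437) = -32/(5*100 - 3437) = -32/(500 - 3437) = -32/(-2937) = -32*(-1/2937) = 32/2937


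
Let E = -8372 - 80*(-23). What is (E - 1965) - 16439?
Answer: -24936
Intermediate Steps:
E = -6532 (E = -8372 - 1*(-1840) = -8372 + 1840 = -6532)
(E - 1965) - 16439 = (-6532 - 1965) - 16439 = -8497 - 16439 = -24936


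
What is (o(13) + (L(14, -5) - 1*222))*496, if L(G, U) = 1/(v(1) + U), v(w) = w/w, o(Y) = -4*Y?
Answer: -136028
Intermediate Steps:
v(w) = 1
L(G, U) = 1/(1 + U)
(o(13) + (L(14, -5) - 1*222))*496 = (-4*13 + (1/(1 - 5) - 1*222))*496 = (-52 + (1/(-4) - 222))*496 = (-52 + (-¼ - 222))*496 = (-52 - 889/4)*496 = -1097/4*496 = -136028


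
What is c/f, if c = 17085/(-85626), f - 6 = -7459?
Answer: 85/3174978 ≈ 2.6772e-5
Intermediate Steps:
f = -7453 (f = 6 - 7459 = -7453)
c = -85/426 (c = 17085*(-1/85626) = -85/426 ≈ -0.19953)
c/f = -85/426/(-7453) = -85/426*(-1/7453) = 85/3174978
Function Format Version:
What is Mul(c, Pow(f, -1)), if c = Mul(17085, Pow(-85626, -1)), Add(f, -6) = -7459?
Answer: Rational(85, 3174978) ≈ 2.6772e-5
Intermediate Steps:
f = -7453 (f = Add(6, -7459) = -7453)
c = Rational(-85, 426) (c = Mul(17085, Rational(-1, 85626)) = Rational(-85, 426) ≈ -0.19953)
Mul(c, Pow(f, -1)) = Mul(Rational(-85, 426), Pow(-7453, -1)) = Mul(Rational(-85, 426), Rational(-1, 7453)) = Rational(85, 3174978)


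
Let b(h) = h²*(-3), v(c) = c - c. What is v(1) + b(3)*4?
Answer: -108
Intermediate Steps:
v(c) = 0
b(h) = -3*h²
v(1) + b(3)*4 = 0 - 3*3²*4 = 0 - 3*9*4 = 0 - 27*4 = 0 - 108 = -108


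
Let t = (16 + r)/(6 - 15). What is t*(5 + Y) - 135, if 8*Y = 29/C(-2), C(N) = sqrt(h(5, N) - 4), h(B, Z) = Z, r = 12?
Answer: -1355/9 + 203*I*sqrt(6)/108 ≈ -150.56 + 4.6041*I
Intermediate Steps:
C(N) = sqrt(-4 + N) (C(N) = sqrt(N - 4) = sqrt(-4 + N))
t = -28/9 (t = (16 + 12)/(6 - 15) = 28/(-9) = 28*(-1/9) = -28/9 ≈ -3.1111)
Y = -29*I*sqrt(6)/48 (Y = (29/(sqrt(-4 - 2)))/8 = (29/(sqrt(-6)))/8 = (29/((I*sqrt(6))))/8 = (29*(-I*sqrt(6)/6))/8 = (-29*I*sqrt(6)/6)/8 = -29*I*sqrt(6)/48 ≈ -1.4799*I)
t*(5 + Y) - 135 = -28*(5 - 29*I*sqrt(6)/48)/9 - 135 = (-140/9 + 203*I*sqrt(6)/108) - 135 = -1355/9 + 203*I*sqrt(6)/108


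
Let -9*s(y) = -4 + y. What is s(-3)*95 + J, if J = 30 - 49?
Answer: 494/9 ≈ 54.889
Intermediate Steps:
J = -19
s(y) = 4/9 - y/9 (s(y) = -(-4 + y)/9 = 4/9 - y/9)
s(-3)*95 + J = (4/9 - 1/9*(-3))*95 - 19 = (4/9 + 1/3)*95 - 19 = (7/9)*95 - 19 = 665/9 - 19 = 494/9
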